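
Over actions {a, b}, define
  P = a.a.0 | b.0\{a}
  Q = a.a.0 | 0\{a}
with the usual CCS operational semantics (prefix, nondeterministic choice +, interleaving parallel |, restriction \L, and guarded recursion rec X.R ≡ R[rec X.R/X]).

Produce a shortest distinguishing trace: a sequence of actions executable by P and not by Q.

b

LTS(P): 6 reachable states
  p0 = a.a.0 | b.0\{a} ⊢ —a→ p1, —b→ p2
  p1 = a.0 | b.0\{a} ⊢ —a→ p3, —b→ p4
  p2 = a.a.0 | 0\{a} ⊢ —a→ p4
  p3 = 0 | b.0\{a} ⊢ —b→ p5
  p4 = a.0 | 0\{a} ⊢ —a→ p5
  p5 = 0 | 0\{a} ⊢ ∅
LTS(Q): 3 reachable states
  q0 = a.a.0 | 0\{a} ⊢ —a→ q1
  q1 = a.0 | 0\{a} ⊢ —a→ q2
  q2 = 0 | 0\{a} ⊢ ∅
Executing b from P (initial set {p0}):
  [1] b ⇒ {p2}
  — P admits the full trace.
Executing b from Q (initial set {q0}):
  [1] b ⇒ ∅ (Q stuck)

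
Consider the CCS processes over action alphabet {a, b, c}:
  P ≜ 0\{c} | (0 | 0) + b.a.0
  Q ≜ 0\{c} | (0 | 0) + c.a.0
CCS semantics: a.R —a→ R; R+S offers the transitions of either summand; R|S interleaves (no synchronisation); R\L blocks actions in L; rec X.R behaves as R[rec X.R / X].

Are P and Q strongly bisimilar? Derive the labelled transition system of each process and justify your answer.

LTS(P): 3 reachable states
  u0 = 0\{c} | (0 | 0) + b.a.0 ⊢ --b--▸ u1
  u1 = a.0 ⊢ --a--▸ u2
  u2 = 0 ⊢ (no moves)
LTS(Q): 3 reachable states
  v0 = 0\{c} | (0 | 0) + c.a.0 ⊢ --c--▸ v1
  v1 = a.0 ⊢ --a--▸ v2
  v2 = 0 ⊢ (no moves)
Bisimilarity quotient blocks:
  B0 = {u0}
  B1 = {u1, v1}
  B2 = {u2, v2}
  B3 = {v0}
u0 ∈ B0, v0 ∈ B3 → different blocks

NO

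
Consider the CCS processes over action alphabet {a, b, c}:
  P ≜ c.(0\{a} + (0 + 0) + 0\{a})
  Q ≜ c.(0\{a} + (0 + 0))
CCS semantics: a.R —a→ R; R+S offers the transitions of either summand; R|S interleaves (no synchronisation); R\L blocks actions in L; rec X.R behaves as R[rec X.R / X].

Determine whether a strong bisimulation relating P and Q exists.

bisimilar

LTS(P): 2 reachable states
  u0 = c.(0\{a} + (0 + 0) + 0\{a}) → ··c··> u1
  u1 = 0\{a} + (0 + 0) + 0\{a} → ∅
LTS(Q): 2 reachable states
  v0 = c.(0\{a} + (0 + 0)) → ··c··> v1
  v1 = 0\{a} + (0 + 0) → ∅
Partition-refinement fixed point:
  B0 = {u0, v0}
  B1 = {u1, v1}
u0 ∈ B0, v0 ∈ B0 → same block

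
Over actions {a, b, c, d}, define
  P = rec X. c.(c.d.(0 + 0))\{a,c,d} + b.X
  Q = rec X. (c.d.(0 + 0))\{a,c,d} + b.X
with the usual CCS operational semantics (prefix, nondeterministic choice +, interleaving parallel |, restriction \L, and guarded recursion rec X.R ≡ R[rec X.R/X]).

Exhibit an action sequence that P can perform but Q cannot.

LTS(P): 2 reachable states
  u0 = rec X. c.(c.d.(0 + 0))\{a,c,d} + b.X :: =b=> u0, =c=> u1
  u1 = (c.d.(0 + 0))\{a,c,d} :: stopped
LTS(Q): 1 reachable states
  v0 = rec X. (c.d.(0 + 0))\{a,c,d} + b.X :: =b=> v0
Executing c from P (initial set {u0}):
  after c @ step 1: {u1}
  P completes σ.
Executing c from Q (initial set {v0}):
  after c @ step 1: no successor for Q

c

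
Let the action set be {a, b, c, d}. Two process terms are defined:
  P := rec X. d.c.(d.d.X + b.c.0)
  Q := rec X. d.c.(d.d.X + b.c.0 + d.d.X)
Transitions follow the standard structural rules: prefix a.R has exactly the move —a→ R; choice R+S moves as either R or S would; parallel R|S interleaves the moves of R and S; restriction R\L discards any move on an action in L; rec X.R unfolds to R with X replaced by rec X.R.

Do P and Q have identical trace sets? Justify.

trace-equivalent

LTS(P): 6 reachable states
  s0 = rec X. d.c.(d.d.X + b.c.0) → —d→ s1
  s1 = c.(d.d.(rec X. d.c.(d.d.X + b.c.0)) + b.c.0) → —c→ s2
  s2 = d.d.(rec X. d.c.(d.d.X + b.c.0)) + b.c.0 → —b→ s3, —d→ s4
  s3 = c.0 → —c→ s5
  s4 = d.(rec X. d.c.(d.d.X + b.c.0)) → —d→ s0
  s5 = 0 → (no moves)
LTS(Q): 6 reachable states
  t0 = rec X. d.c.(d.d.X + b.c.0 + d.d.X) → —d→ t1
  t1 = c.(d.d.(rec X. d.c.(d.d.X + b.c.0 + d.d.X)) + b.c.0 + d.d.(rec X. d.c.(d.d.X + b.c.0 + d.d.X))) → —c→ t2
  t2 = d.d.(rec X. d.c.(d.d.X + b.c.0 + d.d.X)) + b.c.0 + d.d.(rec X. d.c.(d.d.X + b.c.0 + d.d.X)) → —b→ t3, —d→ t4
  t3 = c.0 → —c→ t5
  t4 = d.(rec X. d.c.(d.d.X + b.c.0 + d.d.X)) → —d→ t0
  t5 = 0 → (no moves)
Coarsest stable partition (strong bisimilarity classes):
  B0 = {s0, t0}
  B1 = {s1, t1}
  B2 = {s2, t2}
  B3 = {s4, t4}
  B4 = {s3, t3}
  B5 = {s5, t5}
s0 ∈ B0, t0 ∈ B0 → same block
Bisimilar ⇒ trace-equivalent.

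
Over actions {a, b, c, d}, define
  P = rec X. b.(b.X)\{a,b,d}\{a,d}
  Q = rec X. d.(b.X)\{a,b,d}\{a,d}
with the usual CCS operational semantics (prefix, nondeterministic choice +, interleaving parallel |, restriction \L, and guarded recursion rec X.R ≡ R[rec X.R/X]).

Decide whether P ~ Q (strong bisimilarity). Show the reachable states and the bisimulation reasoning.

P's transition system — 2 states:
  s0 = rec X. b.(b.X)\{a,b,d}\{a,d} ⊢ -b-> s1
  s1 = (b.(rec X. b.(b.X)\{a,b,d}\{a,d}))\{a,b,d}\{a,d} ⊢ deadlocked
Q's transition system — 2 states:
  t0 = rec X. d.(b.X)\{a,b,d}\{a,d} ⊢ -d-> t1
  t1 = (b.(rec X. d.(b.X)\{a,b,d}\{a,d}))\{a,b,d}\{a,d} ⊢ deadlocked
Partition-refinement fixed point:
  B0 = {s0}
  B1 = {s1, t1}
  B2 = {t0}
s0 ∈ B0, t0 ∈ B2 → different blocks

P ≁ Q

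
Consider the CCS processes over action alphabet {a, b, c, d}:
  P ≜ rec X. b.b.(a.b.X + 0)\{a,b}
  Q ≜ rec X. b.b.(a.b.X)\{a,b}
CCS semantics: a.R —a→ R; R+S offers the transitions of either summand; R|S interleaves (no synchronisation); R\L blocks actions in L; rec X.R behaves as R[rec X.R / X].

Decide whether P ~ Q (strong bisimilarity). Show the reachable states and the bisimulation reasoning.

LTS(P): 3 reachable states
  m0 = rec X. b.b.(a.b.X + 0)\{a,b} | =b=> m1
  m1 = b.(a.b.(rec X. b.b.(a.b.X + 0)\{a,b}) + 0)\{a,b} | =b=> m2
  m2 = (a.b.(rec X. b.b.(a.b.X + 0)\{a,b}) + 0)\{a,b} | ·
LTS(Q): 3 reachable states
  n0 = rec X. b.b.(a.b.X)\{a,b} | =b=> n1
  n1 = b.(a.b.(rec X. b.b.(a.b.X)\{a,b}))\{a,b} | =b=> n2
  n2 = (a.b.(rec X. b.b.(a.b.X)\{a,b}))\{a,b} | ·
Coarsest stable partition (strong bisimilarity classes):
  B0 = {m0, n0}
  B1 = {m1, n1}
  B2 = {m2, n2}
m0 ∈ B0, n0 ∈ B0 → same block

P ~ Q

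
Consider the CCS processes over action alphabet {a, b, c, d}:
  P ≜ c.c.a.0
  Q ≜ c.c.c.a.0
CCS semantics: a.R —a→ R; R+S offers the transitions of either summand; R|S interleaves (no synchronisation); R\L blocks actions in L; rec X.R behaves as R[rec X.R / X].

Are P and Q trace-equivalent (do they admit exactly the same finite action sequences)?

NO — witness ⟨cca⟩

P's transition system — 4 states:
  m0 = c.c.a.0 :: —c→ m1
  m1 = c.a.0 :: —c→ m2
  m2 = a.0 :: —a→ m3
  m3 = 0 :: ∅
Q's transition system — 5 states:
  n0 = c.c.c.a.0 :: —c→ n1
  n1 = c.c.a.0 :: —c→ n2
  n2 = c.a.0 :: —c→ n3
  n3 = a.0 :: —a→ n4
  n4 = 0 :: ∅
Run σ = ⟨cca⟩ on P: start {m0}
  after c @ step 1: {m1}
  after c @ step 2: {m2}
  after a @ step 3: {m3}
  ✓ P
Run σ = ⟨cca⟩ on Q: start {n0}
  after c @ step 1: {n1}
  after c @ step 2: {n2}
  after a @ step 3: ∅  — Q cannot continue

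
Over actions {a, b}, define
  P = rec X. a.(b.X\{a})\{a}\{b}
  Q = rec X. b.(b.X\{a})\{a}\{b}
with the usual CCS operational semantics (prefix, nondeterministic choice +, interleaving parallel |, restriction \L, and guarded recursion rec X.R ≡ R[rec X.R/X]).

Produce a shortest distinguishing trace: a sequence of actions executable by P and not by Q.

a

Reachable graph of P (2 states):
  m0 = rec X. a.(b.X\{a})\{a}\{b} :: =a=> m1
  m1 = (b.(rec X. a.(b.X\{a})\{a}\{b})\{a})\{a}\{b} :: ·
Reachable graph of Q (2 states):
  n0 = rec X. b.(b.X\{a})\{a}\{b} :: =b=> n1
  n1 = (b.(rec X. b.(b.X\{a})\{a}\{b})\{a})\{a}\{b} :: ·
Trace ⟨a⟩ through P, begin at {m0}:
  [1] a ⇒ {m1}
  — P admits the full trace.
Trace ⟨a⟩ through Q, begin at {n0}:
  [1] a ⇒ ∅  — Q cannot continue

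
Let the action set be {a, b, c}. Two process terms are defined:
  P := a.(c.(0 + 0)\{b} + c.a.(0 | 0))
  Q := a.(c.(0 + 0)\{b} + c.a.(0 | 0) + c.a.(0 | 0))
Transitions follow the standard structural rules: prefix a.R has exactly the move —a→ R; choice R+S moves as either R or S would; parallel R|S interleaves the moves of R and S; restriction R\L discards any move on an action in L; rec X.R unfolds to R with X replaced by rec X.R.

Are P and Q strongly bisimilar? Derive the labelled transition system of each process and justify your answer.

YES

P's transition system — 5 states:
  m0 = a.(c.(0 + 0)\{b} + c.a.(0 | 0)) :: —a→ m1
  m1 = c.(0 + 0)\{b} + c.a.(0 | 0) :: —c→ m2, —c→ m3
  m2 = (0 + 0)\{b} :: ·
  m3 = a.(0 | 0) :: —a→ m4
  m4 = 0 | 0 :: ·
Q's transition system — 5 states:
  n0 = a.(c.(0 + 0)\{b} + c.a.(0 | 0) + c.a.(0 | 0)) :: —a→ n1
  n1 = c.(0 + 0)\{b} + c.a.(0 | 0) + c.a.(0 | 0) :: —c→ n2, —c→ n3
  n2 = (0 + 0)\{b} :: ·
  n3 = a.(0 | 0) :: —a→ n4
  n4 = 0 | 0 :: ·
Partition-refinement fixed point:
  B0 = {m0, n0}
  B1 = {m1, n1}
  B2 = {m3, n3}
  B3 = {m2, m4, n2, n4}
m0 ∈ B0, n0 ∈ B0 → same block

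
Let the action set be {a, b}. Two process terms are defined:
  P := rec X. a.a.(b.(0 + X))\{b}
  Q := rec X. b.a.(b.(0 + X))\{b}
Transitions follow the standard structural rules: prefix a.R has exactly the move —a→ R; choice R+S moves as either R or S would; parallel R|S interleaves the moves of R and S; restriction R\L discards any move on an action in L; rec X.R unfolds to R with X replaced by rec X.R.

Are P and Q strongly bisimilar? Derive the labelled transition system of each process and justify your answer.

not bisimilar

P's transition system — 3 states:
  p0 = rec X. a.a.(b.(0 + X))\{b} :: —a→ p1
  p1 = a.(b.(0 + (rec X. a.a.(b.(0 + X))\{b})))\{b} :: —a→ p2
  p2 = (b.(0 + (rec X. a.a.(b.(0 + X))\{b})))\{b} :: (no moves)
Q's transition system — 3 states:
  q0 = rec X. b.a.(b.(0 + X))\{b} :: —b→ q1
  q1 = a.(b.(0 + (rec X. b.a.(b.(0 + X))\{b})))\{b} :: —a→ q2
  q2 = (b.(0 + (rec X. b.a.(b.(0 + X))\{b})))\{b} :: (no moves)
Bisimilarity quotient blocks:
  B0 = {p0}
  B1 = {p1, q1}
  B2 = {p2, q2}
  B3 = {q0}
p0 ∈ B0, q0 ∈ B3 → different blocks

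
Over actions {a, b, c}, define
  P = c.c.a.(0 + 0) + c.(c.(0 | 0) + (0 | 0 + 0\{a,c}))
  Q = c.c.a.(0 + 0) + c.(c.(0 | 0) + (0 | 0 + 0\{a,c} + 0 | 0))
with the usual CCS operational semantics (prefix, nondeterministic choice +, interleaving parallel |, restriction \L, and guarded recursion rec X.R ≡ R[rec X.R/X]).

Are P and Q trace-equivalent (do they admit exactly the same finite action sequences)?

YES

LTS(P): 6 reachable states
  p0 = c.c.a.(0 + 0) + c.(c.(0 | 0) + (0 | 0 + 0\{a,c})) has moves -c-> p1, -c-> p2
  p1 = c.(0 | 0) + (0 | 0 + 0\{a,c}) has moves -c-> p3
  p2 = c.a.(0 + 0) has moves -c-> p4
  p3 = 0 | 0 has moves stopped
  p4 = a.(0 + 0) has moves -a-> p5
  p5 = 0 + 0 has moves stopped
LTS(Q): 6 reachable states
  q0 = c.c.a.(0 + 0) + c.(c.(0 | 0) + (0 | 0 + 0\{a,c} + 0 | 0)) has moves -c-> q1, -c-> q2
  q1 = c.(0 | 0) + (0 | 0 + 0\{a,c} + 0 | 0) has moves -c-> q3
  q2 = c.a.(0 + 0) has moves -c-> q4
  q3 = 0 | 0 has moves stopped
  q4 = a.(0 + 0) has moves -a-> q5
  q5 = 0 + 0 has moves stopped
Bisimilarity quotient blocks:
  B0 = {p0, q0}
  B1 = {p1, q1}
  B2 = {p3, p5, q3, q5}
  B3 = {p2, q2}
  B4 = {p4, q4}
p0 ∈ B0, q0 ∈ B0 → same block
Bisimilar ⇒ trace-equivalent.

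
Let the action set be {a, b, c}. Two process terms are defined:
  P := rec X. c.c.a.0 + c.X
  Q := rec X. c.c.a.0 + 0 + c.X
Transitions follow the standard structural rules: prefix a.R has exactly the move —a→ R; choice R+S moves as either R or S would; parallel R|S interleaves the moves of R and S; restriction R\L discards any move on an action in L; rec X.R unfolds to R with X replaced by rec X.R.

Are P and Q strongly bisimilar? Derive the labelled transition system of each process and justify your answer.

YES

Reachable graph of P (4 states):
  p0 = rec X. c.c.a.0 + c.X :: --c--▸ p0, --c--▸ p1
  p1 = c.a.0 :: --c--▸ p2
  p2 = a.0 :: --a--▸ p3
  p3 = 0 :: ·
Reachable graph of Q (4 states):
  q0 = rec X. c.c.a.0 + 0 + c.X :: --c--▸ q0, --c--▸ q1
  q1 = c.a.0 :: --c--▸ q2
  q2 = a.0 :: --a--▸ q3
  q3 = 0 :: ·
Partition-refinement fixed point:
  B0 = {p0, q0}
  B1 = {p1, q1}
  B2 = {p2, q2}
  B3 = {p3, q3}
p0 ∈ B0, q0 ∈ B0 → same block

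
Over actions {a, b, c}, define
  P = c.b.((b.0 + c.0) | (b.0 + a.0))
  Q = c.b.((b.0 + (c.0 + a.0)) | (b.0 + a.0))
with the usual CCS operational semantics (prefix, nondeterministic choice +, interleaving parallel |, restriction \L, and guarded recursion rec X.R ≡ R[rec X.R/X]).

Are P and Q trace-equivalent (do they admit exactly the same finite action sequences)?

NO — witness ⟨cbaa⟩

Reachable graph of P (6 states):
  s0 = c.b.((b.0 + c.0) | (b.0 + a.0)) :: -c-> s1
  s1 = b.((b.0 + c.0) | (b.0 + a.0)) :: -b-> s2
  s2 = (b.0 + c.0) | (b.0 + a.0) :: -a-> s3, -b-> s3, -b-> s4, -c-> s4
  s3 = (b.0 + c.0) | 0 :: -b-> s5, -c-> s5
  s4 = 0 | (b.0 + a.0) :: -a-> s5, -b-> s5
  s5 = 0 | 0 :: ·
Reachable graph of Q (6 states):
  t0 = c.b.((b.0 + (c.0 + a.0)) | (b.0 + a.0)) :: -c-> t1
  t1 = b.((b.0 + (c.0 + a.0)) | (b.0 + a.0)) :: -b-> t2
  t2 = (b.0 + (c.0 + a.0)) | (b.0 + a.0) :: -a-> t3, -a-> t4, -b-> t3, -b-> t4, -c-> t4
  t3 = (b.0 + (c.0 + a.0)) | 0 :: -a-> t5, -b-> t5, -c-> t5
  t4 = 0 | (b.0 + a.0) :: -a-> t5, -b-> t5
  t5 = 0 | 0 :: ·
Run σ = ⟨cbaa⟩ on Q: start {t0}
  [1] c ⇒ {t1}
  [2] b ⇒ {t2}
  [3] a ⇒ {t3, t4}
  [4] a ⇒ {t5}
  ✓ Q
Run σ = ⟨cbaa⟩ on P: start {s0}
  [1] c ⇒ {s1}
  [2] b ⇒ {s2}
  [3] a ⇒ {s3}
  [4] a ⇒ no successor for P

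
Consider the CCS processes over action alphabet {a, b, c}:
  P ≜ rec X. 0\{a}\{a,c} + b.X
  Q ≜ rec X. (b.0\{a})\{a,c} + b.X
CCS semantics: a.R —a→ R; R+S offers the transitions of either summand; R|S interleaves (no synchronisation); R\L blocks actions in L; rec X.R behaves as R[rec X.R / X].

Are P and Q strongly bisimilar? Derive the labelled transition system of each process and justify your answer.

Reachable graph of P (1 states):
  p0 = rec X. 0\{a}\{a,c} + b.X ⊢ -b-> p0
Reachable graph of Q (2 states):
  q0 = rec X. (b.0\{a})\{a,c} + b.X ⊢ -b-> q0, -b-> q1
  q1 = 0\{a}\{a,c} ⊢ deadlocked
Coarsest stable partition (strong bisimilarity classes):
  B0 = {p0}
  B1 = {q0}
  B2 = {q1}
p0 ∈ B0, q0 ∈ B1 → different blocks

not bisimilar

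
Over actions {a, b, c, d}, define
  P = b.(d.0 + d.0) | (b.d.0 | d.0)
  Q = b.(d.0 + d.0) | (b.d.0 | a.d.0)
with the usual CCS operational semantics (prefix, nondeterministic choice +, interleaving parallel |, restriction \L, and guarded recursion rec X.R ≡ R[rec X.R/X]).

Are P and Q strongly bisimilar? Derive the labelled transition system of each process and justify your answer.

Reachable graph of P (18 states):
  s0 = b.(d.0 + d.0) | (b.d.0 | d.0) :: -b-> s1, -b-> s2, -d-> s3
  s1 = (d.0 + d.0) | (b.d.0 | d.0) :: -b-> s4, -d-> s5, -d-> s6
  s2 = b.(d.0 + d.0) | (d.0 | d.0) :: -b-> s4, -d-> s7, -d-> s8
  s3 = b.(d.0 + d.0) | (b.d.0 | 0) :: -b-> s5, -b-> s8
  s4 = (d.0 + d.0) | (d.0 | d.0) :: -d-> s10, -d-> s11, -d-> s9
  s5 = (d.0 + d.0) | (b.d.0 | 0) :: -b-> s10, -d-> s12
  s6 = 0 | (b.d.0 | d.0) :: -b-> s11, -d-> s12
  s7 = b.(d.0 + d.0) | (0 | d.0) :: -b-> s9, -d-> s13
  s8 = b.(d.0 + d.0) | (d.0 | 0) :: -b-> s10, -d-> s13
  s9 = (d.0 + d.0) | (0 | d.0) :: -d-> s14, -d-> s15
  s10 = (d.0 + d.0) | (d.0 | 0) :: -d-> s14, -d-> s16
  s11 = 0 | (d.0 | d.0) :: -d-> s15, -d-> s16
  s12 = 0 | (b.d.0 | 0) :: -b-> s16
  s13 = b.(d.0 + d.0) | (0 | 0) :: -b-> s14
  s14 = (d.0 + d.0) | (0 | 0) :: -d-> s17
  s15 = 0 | (0 | d.0) :: -d-> s17
  s16 = 0 | (d.0 | 0) :: -d-> s17
  s17 = 0 | (0 | 0) :: deadlocked
Reachable graph of Q (27 states):
  t0 = b.(d.0 + d.0) | (b.d.0 | a.d.0) :: -a-> t1, -b-> t2, -b-> t3
  t1 = b.(d.0 + d.0) | (b.d.0 | d.0) :: -b-> t4, -b-> t5, -d-> t6
  t2 = (d.0 + d.0) | (b.d.0 | a.d.0) :: -a-> t4, -b-> t7, -d-> t8
  t3 = b.(d.0 + d.0) | (d.0 | a.d.0) :: -a-> t5, -b-> t7, -d-> t9
  t4 = (d.0 + d.0) | (b.d.0 | d.0) :: -b-> t10, -d-> t11, -d-> t12
  t5 = b.(d.0 + d.0) | (d.0 | d.0) :: -b-> t10, -d-> t13, -d-> t14
  t6 = b.(d.0 + d.0) | (b.d.0 | 0) :: -b-> t11, -b-> t14
  t7 = (d.0 + d.0) | (d.0 | a.d.0) :: -a-> t10, -d-> t15, -d-> t16
  t8 = 0 | (b.d.0 | a.d.0) :: -a-> t12, -b-> t16
  t9 = b.(d.0 + d.0) | (0 | a.d.0) :: -a-> t13, -b-> t15
  t10 = (d.0 + d.0) | (d.0 | d.0) :: -d-> t17, -d-> t18, -d-> t19
  t11 = (d.0 + d.0) | (b.d.0 | 0) :: -b-> t18, -d-> t20
  t12 = 0 | (b.d.0 | d.0) :: -b-> t19, -d-> t20
  t13 = b.(d.0 + d.0) | (0 | d.0) :: -b-> t17, -d-> t21
  t14 = b.(d.0 + d.0) | (d.0 | 0) :: -b-> t18, -d-> t21
  t15 = (d.0 + d.0) | (0 | a.d.0) :: -a-> t17, -d-> t22
  t16 = 0 | (d.0 | a.d.0) :: -a-> t19, -d-> t22
  t17 = (d.0 + d.0) | (0 | d.0) :: -d-> t23, -d-> t24
  t18 = (d.0 + d.0) | (d.0 | 0) :: -d-> t23, -d-> t25
  t19 = 0 | (d.0 | d.0) :: -d-> t24, -d-> t25
  t20 = 0 | (b.d.0 | 0) :: -b-> t25
  t21 = b.(d.0 + d.0) | (0 | 0) :: -b-> t23
  t22 = 0 | (0 | a.d.0) :: -a-> t24
  t23 = (d.0 + d.0) | (0 | 0) :: -d-> t26
  t24 = 0 | (0 | d.0) :: -d-> t26
  t25 = 0 | (d.0 | 0) :: -d-> t26
  t26 = 0 | (0 | 0) :: deadlocked
Partition-refinement fixed point:
  B0 = {s0, t1}
  B1 = {s3, t6}
  B2 = {s5, s6, s7, s8, t11, t12, t13, t14}
  B3 = {s10, s11, s9, t17, t18, t19}
  B4 = {s14, s15, s16, t23, t24, t25}
  B5 = {s17, t26}
  B6 = {s12, s13, t20, t21}
  B7 = {s1, s2, t4, t5}
  B8 = {s4, t10}
  B9 = {t0}
  B10 = {t2, t3}
  B11 = {t8, t9}
  B12 = {t15, t16}
  B13 = {t22}
  B14 = {t7}
s0 ∈ B0, t0 ∈ B9 → different blocks

not bisimilar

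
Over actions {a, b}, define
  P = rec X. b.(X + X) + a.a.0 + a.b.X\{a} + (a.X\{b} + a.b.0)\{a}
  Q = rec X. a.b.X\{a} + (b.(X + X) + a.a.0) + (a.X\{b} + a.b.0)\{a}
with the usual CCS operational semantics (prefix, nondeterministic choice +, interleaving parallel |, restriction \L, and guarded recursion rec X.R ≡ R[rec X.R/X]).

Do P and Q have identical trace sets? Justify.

LTS(P): 7 reachable states
  m0 = rec X. b.(X + X) + a.a.0 + a.b.X\{a} + (a.X\{b} + a.b.0)\{a} has moves =a=> m1, =a=> m2, =b=> m3
  m1 = a.0 has moves =a=> m4
  m2 = b.(rec X. b.(X + X) + a.a.0 + a.b.X\{a} + (a.X\{b} + a.b.0)\{a})\{a} has moves =b=> m5
  m3 = (rec X. b.(X + X) + a.a.0 + a.b.X\{a} + (a.X\{b} + a.b.0)\{a}) + (rec X. b.(X + X) + a.a.0 + a.b.X\{a} + (a.X\{b} + a.b.0)\{a}) has moves =a=> m1, =a=> m2, =b=> m3
  m4 = 0 has moves stopped
  m5 = (rec X. b.(X + X) + a.a.0 + a.b.X\{a} + (a.X\{b} + a.b.0)\{a})\{a} has moves =b=> m6
  m6 = ((rec X. b.(X + X) + a.a.0 + a.b.X\{a} + (a.X\{b} + a.b.0)\{a}) + (rec X. b.(X + X) + a.a.0 + a.b.X\{a} + (a.X\{b} + a.b.0)\{a}))\{a} has moves =b=> m6
LTS(Q): 7 reachable states
  n0 = rec X. a.b.X\{a} + (b.(X + X) + a.a.0) + (a.X\{b} + a.b.0)\{a} has moves =a=> n1, =a=> n2, =b=> n3
  n1 = a.0 has moves =a=> n4
  n2 = b.(rec X. a.b.X\{a} + (b.(X + X) + a.a.0) + (a.X\{b} + a.b.0)\{a})\{a} has moves =b=> n5
  n3 = (rec X. a.b.X\{a} + (b.(X + X) + a.a.0) + (a.X\{b} + a.b.0)\{a}) + (rec X. a.b.X\{a} + (b.(X + X) + a.a.0) + (a.X\{b} + a.b.0)\{a}) has moves =a=> n1, =a=> n2, =b=> n3
  n4 = 0 has moves stopped
  n5 = (rec X. a.b.X\{a} + (b.(X + X) + a.a.0) + (a.X\{b} + a.b.0)\{a})\{a} has moves =b=> n6
  n6 = ((rec X. a.b.X\{a} + (b.(X + X) + a.a.0) + (a.X\{b} + a.b.0)\{a}) + (rec X. a.b.X\{a} + (b.(X + X) + a.a.0) + (a.X\{b} + a.b.0)\{a}))\{a} has moves =b=> n6
Partition-refinement fixed point:
  B0 = {m0, m3, n0, n3}
  B1 = {m1, n1}
  B2 = {m4, n4}
  B3 = {m2, m5, m6, n2, n5, n6}
m0 ∈ B0, n0 ∈ B0 → same block
Bisimilar ⇒ trace-equivalent.

YES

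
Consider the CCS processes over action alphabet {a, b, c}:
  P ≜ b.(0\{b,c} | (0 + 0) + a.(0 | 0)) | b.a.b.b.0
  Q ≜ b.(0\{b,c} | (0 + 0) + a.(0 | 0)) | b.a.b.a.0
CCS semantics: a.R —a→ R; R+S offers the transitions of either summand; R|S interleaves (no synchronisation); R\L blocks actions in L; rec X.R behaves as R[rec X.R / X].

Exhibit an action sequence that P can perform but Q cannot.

Reachable graph of P (15 states):
  m0 = b.(0\{b,c} | (0 + 0) + a.(0 | 0)) | b.a.b.b.0 ⊢ --b--▸ m1, --b--▸ m2
  m1 = (0\{b,c} | (0 + 0) + a.(0 | 0)) | b.a.b.b.0 ⊢ --a--▸ m3, --b--▸ m4
  m2 = b.(0\{b,c} | (0 + 0) + a.(0 | 0)) | a.b.b.0 ⊢ --a--▸ m5, --b--▸ m4
  m3 = 0 | 0 | b.a.b.b.0 ⊢ --b--▸ m6
  m4 = (0\{b,c} | (0 + 0) + a.(0 | 0)) | a.b.b.0 ⊢ --a--▸ m6, --a--▸ m7
  m5 = b.(0\{b,c} | (0 + 0) + a.(0 | 0)) | b.b.0 ⊢ --b--▸ m7, --b--▸ m8
  m6 = 0 | 0 | a.b.b.0 ⊢ --a--▸ m9
  m7 = (0\{b,c} | (0 + 0) + a.(0 | 0)) | b.b.0 ⊢ --a--▸ m9, --b--▸ m10
  m8 = b.(0\{b,c} | (0 + 0) + a.(0 | 0)) | b.0 ⊢ --b--▸ m10, --b--▸ m11
  m9 = 0 | 0 | b.b.0 ⊢ --b--▸ m12
  m10 = (0\{b,c} | (0 + 0) + a.(0 | 0)) | b.0 ⊢ --a--▸ m12, --b--▸ m13
  m11 = b.(0\{b,c} | (0 + 0) + a.(0 | 0)) | 0 ⊢ --b--▸ m13
  m12 = 0 | 0 | b.0 ⊢ --b--▸ m14
  m13 = (0\{b,c} | (0 + 0) + a.(0 | 0)) | 0 ⊢ --a--▸ m14
  m14 = 0 | 0 | 0 ⊢ deadlocked
Reachable graph of Q (15 states):
  n0 = b.(0\{b,c} | (0 + 0) + a.(0 | 0)) | b.a.b.a.0 ⊢ --b--▸ n1, --b--▸ n2
  n1 = (0\{b,c} | (0 + 0) + a.(0 | 0)) | b.a.b.a.0 ⊢ --a--▸ n3, --b--▸ n4
  n2 = b.(0\{b,c} | (0 + 0) + a.(0 | 0)) | a.b.a.0 ⊢ --a--▸ n5, --b--▸ n4
  n3 = 0 | 0 | b.a.b.a.0 ⊢ --b--▸ n6
  n4 = (0\{b,c} | (0 + 0) + a.(0 | 0)) | a.b.a.0 ⊢ --a--▸ n6, --a--▸ n7
  n5 = b.(0\{b,c} | (0 + 0) + a.(0 | 0)) | b.a.0 ⊢ --b--▸ n7, --b--▸ n8
  n6 = 0 | 0 | a.b.a.0 ⊢ --a--▸ n9
  n7 = (0\{b,c} | (0 + 0) + a.(0 | 0)) | b.a.0 ⊢ --a--▸ n9, --b--▸ n10
  n8 = b.(0\{b,c} | (0 + 0) + a.(0 | 0)) | a.0 ⊢ --a--▸ n11, --b--▸ n10
  n9 = 0 | 0 | b.a.0 ⊢ --b--▸ n12
  n10 = (0\{b,c} | (0 + 0) + a.(0 | 0)) | a.0 ⊢ --a--▸ n12, --a--▸ n13
  n11 = b.(0\{b,c} | (0 + 0) + a.(0 | 0)) | 0 ⊢ --b--▸ n13
  n12 = 0 | 0 | a.0 ⊢ --a--▸ n14
  n13 = (0\{b,c} | (0 + 0) + a.(0 | 0)) | 0 ⊢ --a--▸ n14
  n14 = 0 | 0 | 0 ⊢ deadlocked
Trace ⟨bbabb⟩ through P, begin at {m0}:
  step 1 (b): {m1, m2}
  step 2 (b): {m4}
  step 3 (a): {m6, m7}
  step 4 (b): {m10}
  step 5 (b): {m13}
  ✓ P
Trace ⟨bbabb⟩ through Q, begin at {n0}:
  step 1 (b): {n1, n2}
  step 2 (b): {n4}
  step 3 (a): {n6, n7}
  step 4 (b): {n10}
  step 5 (b): ∅ (Q stuck)

bbabb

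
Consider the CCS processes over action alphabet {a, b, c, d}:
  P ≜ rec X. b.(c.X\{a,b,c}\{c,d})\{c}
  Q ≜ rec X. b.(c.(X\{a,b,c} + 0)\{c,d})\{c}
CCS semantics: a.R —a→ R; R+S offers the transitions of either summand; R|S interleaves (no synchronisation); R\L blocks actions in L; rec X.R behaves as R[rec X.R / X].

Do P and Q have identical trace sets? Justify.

P's transition system — 2 states:
  m0 = rec X. b.(c.X\{a,b,c}\{c,d})\{c} :: -b-> m1
  m1 = (c.(rec X. b.(c.X\{a,b,c}\{c,d})\{c})\{a,b,c}\{c,d})\{c} :: ∅
Q's transition system — 2 states:
  n0 = rec X. b.(c.(X\{a,b,c} + 0)\{c,d})\{c} :: -b-> n1
  n1 = (c.((rec X. b.(c.(X\{a,b,c} + 0)\{c,d})\{c})\{a,b,c} + 0)\{c,d})\{c} :: ∅
Bisimilarity quotient blocks:
  B0 = {m0, n0}
  B1 = {m1, n1}
m0 ∈ B0, n0 ∈ B0 → same block
Bisimilar ⇒ trace-equivalent.

YES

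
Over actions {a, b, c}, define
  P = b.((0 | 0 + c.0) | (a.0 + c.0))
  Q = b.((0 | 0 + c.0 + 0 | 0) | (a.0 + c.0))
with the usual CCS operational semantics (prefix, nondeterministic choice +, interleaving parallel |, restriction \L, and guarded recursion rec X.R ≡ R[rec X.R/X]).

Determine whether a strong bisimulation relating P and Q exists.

bisimilar

P's transition system — 5 states:
  s0 = b.((0 | 0 + c.0) | (a.0 + c.0)) has moves =b=> s1
  s1 = (0 | 0 + c.0) | (a.0 + c.0) has moves =a=> s2, =c=> s2, =c=> s3
  s2 = (0 | 0 + c.0) | 0 has moves =c=> s4
  s3 = 0 | (a.0 + c.0) has moves =a=> s4, =c=> s4
  s4 = 0 | 0 has moves (no moves)
Q's transition system — 5 states:
  t0 = b.((0 | 0 + c.0 + 0 | 0) | (a.0 + c.0)) has moves =b=> t1
  t1 = (0 | 0 + c.0 + 0 | 0) | (a.0 + c.0) has moves =a=> t2, =c=> t2, =c=> t3
  t2 = (0 | 0 + c.0 + 0 | 0) | 0 has moves =c=> t4
  t3 = 0 | (a.0 + c.0) has moves =a=> t4, =c=> t4
  t4 = 0 | 0 has moves (no moves)
Bisimilarity quotient blocks:
  B0 = {s0, t0}
  B1 = {s1, t1}
  B2 = {s2, t2}
  B3 = {s4, t4}
  B4 = {s3, t3}
s0 ∈ B0, t0 ∈ B0 → same block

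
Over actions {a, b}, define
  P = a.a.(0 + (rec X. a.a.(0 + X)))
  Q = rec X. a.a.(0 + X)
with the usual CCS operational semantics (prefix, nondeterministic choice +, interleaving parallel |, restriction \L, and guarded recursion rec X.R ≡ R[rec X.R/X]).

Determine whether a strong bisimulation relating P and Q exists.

YES

LTS(P): 3 reachable states
  m0 = a.a.(0 + (rec X. a.a.(0 + X))) ⊢ -a-> m1
  m1 = a.(0 + (rec X. a.a.(0 + X))) ⊢ -a-> m2
  m2 = 0 + (rec X. a.a.(0 + X)) ⊢ -a-> m1
LTS(Q): 3 reachable states
  n0 = rec X. a.a.(0 + X) ⊢ -a-> n1
  n1 = a.(0 + (rec X. a.a.(0 + X))) ⊢ -a-> n2
  n2 = 0 + (rec X. a.a.(0 + X)) ⊢ -a-> n1
Bisimilarity quotient blocks:
  B0 = {m0, m1, m2, n0, n1, n2}
m0 ∈ B0, n0 ∈ B0 → same block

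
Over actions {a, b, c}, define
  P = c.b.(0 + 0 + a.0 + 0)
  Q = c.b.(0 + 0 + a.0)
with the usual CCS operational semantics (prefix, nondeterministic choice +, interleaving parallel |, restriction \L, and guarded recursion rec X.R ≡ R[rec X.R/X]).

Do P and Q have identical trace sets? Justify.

P's transition system — 4 states:
  p0 = c.b.(0 + 0 + a.0 + 0) ⊢ =c=> p1
  p1 = b.(0 + 0 + a.0 + 0) ⊢ =b=> p2
  p2 = 0 + 0 + a.0 + 0 ⊢ =a=> p3
  p3 = 0 ⊢ ∅
Q's transition system — 4 states:
  q0 = c.b.(0 + 0 + a.0) ⊢ =c=> q1
  q1 = b.(0 + 0 + a.0) ⊢ =b=> q2
  q2 = 0 + 0 + a.0 ⊢ =a=> q3
  q3 = 0 ⊢ ∅
Bisimilarity quotient blocks:
  B0 = {p0, q0}
  B1 = {p1, q1}
  B2 = {p2, q2}
  B3 = {p3, q3}
p0 ∈ B0, q0 ∈ B0 → same block
Bisimilar ⇒ trace-equivalent.

trace-equivalent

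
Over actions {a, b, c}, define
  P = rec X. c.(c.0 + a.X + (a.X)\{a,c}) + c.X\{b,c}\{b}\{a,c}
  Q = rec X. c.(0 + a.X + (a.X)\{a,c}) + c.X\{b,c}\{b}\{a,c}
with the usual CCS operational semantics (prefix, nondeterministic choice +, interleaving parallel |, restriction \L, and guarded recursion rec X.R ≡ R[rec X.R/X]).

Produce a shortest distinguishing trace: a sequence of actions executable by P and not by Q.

cc

LTS(P): 4 reachable states
  u0 = rec X. c.(c.0 + a.X + (a.X)\{a,c}) + c.X\{b,c}\{b}\{a,c} | =c=> u1, =c=> u2
  u1 = (rec X. c.(c.0 + a.X + (a.X)\{a,c}) + c.X\{b,c}\{b}\{a,c})\{b,c}\{b}\{a,c} | ∅
  u2 = c.0 + a.(rec X. c.(c.0 + a.X + (a.X)\{a,c}) + c.X\{b,c}\{b}\{a,c}) + (a.(rec X. c.(c.0 + a.X + (a.X)\{a,c}) + c.X\{b,c}\{b}\{a,c}))\{a,c} | =a=> u0, =c=> u3
  u3 = 0 | ∅
LTS(Q): 3 reachable states
  v0 = rec X. c.(0 + a.X + (a.X)\{a,c}) + c.X\{b,c}\{b}\{a,c} | =c=> v1, =c=> v2
  v1 = (rec X. c.(0 + a.X + (a.X)\{a,c}) + c.X\{b,c}\{b}\{a,c})\{b,c}\{b}\{a,c} | ∅
  v2 = 0 + a.(rec X. c.(0 + a.X + (a.X)\{a,c}) + c.X\{b,c}\{b}\{a,c}) + (a.(rec X. c.(0 + a.X + (a.X)\{a,c}) + c.X\{b,c}\{b}\{a,c}))\{a,c} | =a=> v0
Executing cc from P (initial set {u0}):
  step 1 (c): {u1, u2}
  step 2 (c): {u3}
  P completes σ.
Executing cc from Q (initial set {v0}):
  step 1 (c): {v1, v2}
  step 2 (c): no successor for Q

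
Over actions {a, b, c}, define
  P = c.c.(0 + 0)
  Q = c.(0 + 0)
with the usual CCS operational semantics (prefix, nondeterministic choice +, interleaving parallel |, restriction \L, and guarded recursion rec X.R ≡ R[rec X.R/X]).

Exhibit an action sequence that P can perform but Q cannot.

cc

LTS(P): 3 reachable states
  m0 = c.c.(0 + 0) | ··c··> m1
  m1 = c.(0 + 0) | ··c··> m2
  m2 = 0 + 0 | ·
LTS(Q): 2 reachable states
  n0 = c.(0 + 0) | ··c··> n1
  n1 = 0 + 0 | ·
Run σ = ⟨cc⟩ on P: start {m0}
  step 1 (c): {m1}
  step 2 (c): {m2}
  P completes σ.
Run σ = ⟨cc⟩ on Q: start {n0}
  step 1 (c): {n1}
  step 2 (c): ∅ (Q stuck)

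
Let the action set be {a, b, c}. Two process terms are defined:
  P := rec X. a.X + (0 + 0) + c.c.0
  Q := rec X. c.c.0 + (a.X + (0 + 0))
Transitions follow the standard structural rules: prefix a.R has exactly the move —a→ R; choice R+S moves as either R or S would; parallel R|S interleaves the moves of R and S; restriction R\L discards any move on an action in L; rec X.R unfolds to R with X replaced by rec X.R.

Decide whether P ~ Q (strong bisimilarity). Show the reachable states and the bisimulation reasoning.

bisimilar

P's transition system — 3 states:
  u0 = rec X. a.X + (0 + 0) + c.c.0 → ··a··> u0, ··c··> u1
  u1 = c.0 → ··c··> u2
  u2 = 0 → ∅
Q's transition system — 3 states:
  v0 = rec X. c.c.0 + (a.X + (0 + 0)) → ··a··> v0, ··c··> v1
  v1 = c.0 → ··c··> v2
  v2 = 0 → ∅
Bisimilarity quotient blocks:
  B0 = {u0, v0}
  B1 = {u1, v1}
  B2 = {u2, v2}
u0 ∈ B0, v0 ∈ B0 → same block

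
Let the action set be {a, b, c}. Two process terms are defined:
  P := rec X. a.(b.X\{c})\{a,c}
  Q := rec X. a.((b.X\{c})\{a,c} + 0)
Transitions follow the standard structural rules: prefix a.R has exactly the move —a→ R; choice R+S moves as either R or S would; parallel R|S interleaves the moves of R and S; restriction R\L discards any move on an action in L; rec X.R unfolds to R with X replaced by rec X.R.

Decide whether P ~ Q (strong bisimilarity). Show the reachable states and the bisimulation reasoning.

Reachable graph of P (3 states):
  m0 = rec X. a.(b.X\{c})\{a,c} has moves —a→ m1
  m1 = (b.(rec X. a.(b.X\{c})\{a,c})\{c})\{a,c} has moves —b→ m2
  m2 = (rec X. a.(b.X\{c})\{a,c})\{c}\{a,c} has moves ·
Reachable graph of Q (3 states):
  n0 = rec X. a.((b.X\{c})\{a,c} + 0) has moves —a→ n1
  n1 = (b.(rec X. a.((b.X\{c})\{a,c} + 0))\{c})\{a,c} + 0 has moves —b→ n2
  n2 = (rec X. a.((b.X\{c})\{a,c} + 0))\{c}\{a,c} has moves ·
Partition-refinement fixed point:
  B0 = {m0, n0}
  B1 = {m1, n1}
  B2 = {m2, n2}
m0 ∈ B0, n0 ∈ B0 → same block

P ~ Q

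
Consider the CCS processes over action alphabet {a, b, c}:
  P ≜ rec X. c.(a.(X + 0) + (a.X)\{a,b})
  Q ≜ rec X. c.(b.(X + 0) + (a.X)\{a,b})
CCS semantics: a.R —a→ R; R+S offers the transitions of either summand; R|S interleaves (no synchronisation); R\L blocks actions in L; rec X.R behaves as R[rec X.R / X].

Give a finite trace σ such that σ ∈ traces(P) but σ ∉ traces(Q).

ca

P's transition system — 3 states:
  p0 = rec X. c.(a.(X + 0) + (a.X)\{a,b}) :: ··c··> p1
  p1 = a.((rec X. c.(a.(X + 0) + (a.X)\{a,b})) + 0) + (a.(rec X. c.(a.(X + 0) + (a.X)\{a,b})))\{a,b} :: ··a··> p2
  p2 = (rec X. c.(a.(X + 0) + (a.X)\{a,b})) + 0 :: ··c··> p1
Q's transition system — 3 states:
  q0 = rec X. c.(b.(X + 0) + (a.X)\{a,b}) :: ··c··> q1
  q1 = b.((rec X. c.(b.(X + 0) + (a.X)\{a,b})) + 0) + (a.(rec X. c.(b.(X + 0) + (a.X)\{a,b})))\{a,b} :: ··b··> q2
  q2 = (rec X. c.(b.(X + 0) + (a.X)\{a,b})) + 0 :: ··c··> q1
Run σ = ⟨ca⟩ on P: start {p0}
  step 1 (c): {p1}
  step 2 (a): {p2}
  P completes σ.
Run σ = ⟨ca⟩ on Q: start {q0}
  step 1 (c): {q1}
  step 2 (a): no successor for Q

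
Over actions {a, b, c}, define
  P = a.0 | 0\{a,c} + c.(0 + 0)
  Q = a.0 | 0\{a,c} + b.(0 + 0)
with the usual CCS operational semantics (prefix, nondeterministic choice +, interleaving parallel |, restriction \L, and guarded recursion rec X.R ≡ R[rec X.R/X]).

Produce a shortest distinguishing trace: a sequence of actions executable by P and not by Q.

c

P's transition system — 3 states:
  s0 = a.0 | 0\{a,c} + c.(0 + 0) | -a-> s1, -c-> s2
  s1 = 0 | 0\{a,c} | (no moves)
  s2 = 0 + 0 | (no moves)
Q's transition system — 3 states:
  t0 = a.0 | 0\{a,c} + b.(0 + 0) | -a-> t1, -b-> t2
  t1 = 0 | 0\{a,c} | (no moves)
  t2 = 0 + 0 | (no moves)
Run σ = ⟨c⟩ on P: start {s0}
  after c @ step 1: {s2}
  ✓ P
Run σ = ⟨c⟩ on Q: start {t0}
  after c @ step 1: ∅ (Q stuck)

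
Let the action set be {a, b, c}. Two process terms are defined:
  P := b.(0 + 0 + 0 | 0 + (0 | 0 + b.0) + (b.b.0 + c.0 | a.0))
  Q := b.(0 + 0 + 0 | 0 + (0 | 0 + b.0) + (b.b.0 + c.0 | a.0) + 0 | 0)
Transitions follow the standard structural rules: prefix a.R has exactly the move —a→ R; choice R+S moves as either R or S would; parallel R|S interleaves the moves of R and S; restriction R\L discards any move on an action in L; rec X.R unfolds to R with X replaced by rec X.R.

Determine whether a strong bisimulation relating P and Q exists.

LTS(P): 7 reachable states
  m0 = b.(0 + 0 + 0 | 0 + (0 | 0 + b.0) + (b.b.0 + c.0 | a.0)) → -b-> m1
  m1 = 0 + 0 + 0 | 0 + (0 | 0 + b.0) + (b.b.0 + c.0 | a.0) → -a-> m2, -b-> m3, -b-> m4, -c-> m5
  m2 = c.0 | 0 → -c-> m6
  m3 = 0 → (no moves)
  m4 = b.0 → -b-> m3
  m5 = 0 | a.0 → -a-> m6
  m6 = 0 | 0 → (no moves)
LTS(Q): 7 reachable states
  n0 = b.(0 + 0 + 0 | 0 + (0 | 0 + b.0) + (b.b.0 + c.0 | a.0) + 0 | 0) → -b-> n1
  n1 = 0 + 0 + 0 | 0 + (0 | 0 + b.0) + (b.b.0 + c.0 | a.0) + 0 | 0 → -a-> n2, -b-> n3, -b-> n4, -c-> n5
  n2 = c.0 | 0 → -c-> n6
  n3 = 0 → (no moves)
  n4 = b.0 → -b-> n3
  n5 = 0 | a.0 → -a-> n6
  n6 = 0 | 0 → (no moves)
Coarsest stable partition (strong bisimilarity classes):
  B0 = {m0, n0}
  B1 = {m1, n1}
  B2 = {m2, n2}
  B3 = {m3, m6, n3, n6}
  B4 = {m5, n5}
  B5 = {m4, n4}
m0 ∈ B0, n0 ∈ B0 → same block

bisimilar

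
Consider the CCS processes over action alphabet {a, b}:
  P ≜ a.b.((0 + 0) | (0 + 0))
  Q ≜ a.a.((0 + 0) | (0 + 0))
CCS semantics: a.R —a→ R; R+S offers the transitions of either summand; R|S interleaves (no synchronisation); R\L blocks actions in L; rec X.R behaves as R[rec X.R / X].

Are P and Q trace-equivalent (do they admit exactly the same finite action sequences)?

NO — witness ⟨ab⟩

P's transition system — 3 states:
  m0 = a.b.((0 + 0) | (0 + 0)) | —a→ m1
  m1 = b.((0 + 0) | (0 + 0)) | —b→ m2
  m2 = (0 + 0) | (0 + 0) | ·
Q's transition system — 3 states:
  n0 = a.a.((0 + 0) | (0 + 0)) | —a→ n1
  n1 = a.((0 + 0) | (0 + 0)) | —a→ n2
  n2 = (0 + 0) | (0 + 0) | ·
Run σ = ⟨ab⟩ on P: start {m0}
  [1] a ⇒ {m1}
  [2] b ⇒ {m2}
  ✓ P
Run σ = ⟨ab⟩ on Q: start {n0}
  [1] a ⇒ {n1}
  [2] b ⇒ no successor for Q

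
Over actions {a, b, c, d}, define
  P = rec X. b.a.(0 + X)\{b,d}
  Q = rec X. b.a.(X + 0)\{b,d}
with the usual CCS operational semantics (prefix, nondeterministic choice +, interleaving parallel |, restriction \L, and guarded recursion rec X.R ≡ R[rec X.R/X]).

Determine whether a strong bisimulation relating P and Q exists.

P ~ Q

Reachable graph of P (3 states):
  p0 = rec X. b.a.(0 + X)\{b,d} → -b-> p1
  p1 = a.(0 + (rec X. b.a.(0 + X)\{b,d}))\{b,d} → -a-> p2
  p2 = (0 + (rec X. b.a.(0 + X)\{b,d}))\{b,d} → ∅
Reachable graph of Q (3 states):
  q0 = rec X. b.a.(X + 0)\{b,d} → -b-> q1
  q1 = a.((rec X. b.a.(X + 0)\{b,d}) + 0)\{b,d} → -a-> q2
  q2 = ((rec X. b.a.(X + 0)\{b,d}) + 0)\{b,d} → ∅
Coarsest stable partition (strong bisimilarity classes):
  B0 = {p0, q0}
  B1 = {p1, q1}
  B2 = {p2, q2}
p0 ∈ B0, q0 ∈ B0 → same block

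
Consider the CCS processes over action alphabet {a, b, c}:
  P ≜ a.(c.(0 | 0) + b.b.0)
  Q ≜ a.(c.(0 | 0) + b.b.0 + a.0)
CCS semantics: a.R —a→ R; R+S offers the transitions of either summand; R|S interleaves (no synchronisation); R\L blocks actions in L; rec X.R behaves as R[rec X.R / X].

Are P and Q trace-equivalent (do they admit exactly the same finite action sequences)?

Reachable graph of P (5 states):
  u0 = a.(c.(0 | 0) + b.b.0) ⊢ --a--▸ u1
  u1 = c.(0 | 0) + b.b.0 ⊢ --b--▸ u2, --c--▸ u3
  u2 = b.0 ⊢ --b--▸ u4
  u3 = 0 | 0 ⊢ ·
  u4 = 0 ⊢ ·
Reachable graph of Q (5 states):
  v0 = a.(c.(0 | 0) + b.b.0 + a.0) ⊢ --a--▸ v1
  v1 = c.(0 | 0) + b.b.0 + a.0 ⊢ --a--▸ v2, --b--▸ v3, --c--▸ v4
  v2 = 0 ⊢ ·
  v3 = b.0 ⊢ --b--▸ v2
  v4 = 0 | 0 ⊢ ·
Executing aa from Q (initial set {v0}):
  step 1 (a): {v1}
  step 2 (a): {v2}
  Q completes σ.
Executing aa from P (initial set {u0}):
  step 1 (a): {u1}
  step 2 (a): no successor for P

NO — witness ⟨aa⟩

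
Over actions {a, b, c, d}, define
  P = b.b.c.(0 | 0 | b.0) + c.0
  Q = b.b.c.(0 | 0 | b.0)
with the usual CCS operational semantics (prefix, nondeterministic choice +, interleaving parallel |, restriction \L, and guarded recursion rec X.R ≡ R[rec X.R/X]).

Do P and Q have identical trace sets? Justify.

trace-distinct — witness ⟨c⟩

LTS(P): 6 reachable states
  m0 = b.b.c.(0 | 0 | b.0) + c.0 → =b=> m1, =c=> m2
  m1 = b.c.(0 | 0 | b.0) → =b=> m3
  m2 = 0 → ·
  m3 = c.(0 | 0 | b.0) → =c=> m4
  m4 = 0 | 0 | b.0 → =b=> m5
  m5 = 0 | 0 | 0 → ·
LTS(Q): 5 reachable states
  n0 = b.b.c.(0 | 0 | b.0) → =b=> n1
  n1 = b.c.(0 | 0 | b.0) → =b=> n2
  n2 = c.(0 | 0 | b.0) → =c=> n3
  n3 = 0 | 0 | b.0 → =b=> n4
  n4 = 0 | 0 | 0 → ·
Trace ⟨c⟩ through P, begin at {m0}:
  step 1 (c): {m2}
  P completes σ.
Trace ⟨c⟩ through Q, begin at {n0}:
  step 1 (c): no successor for Q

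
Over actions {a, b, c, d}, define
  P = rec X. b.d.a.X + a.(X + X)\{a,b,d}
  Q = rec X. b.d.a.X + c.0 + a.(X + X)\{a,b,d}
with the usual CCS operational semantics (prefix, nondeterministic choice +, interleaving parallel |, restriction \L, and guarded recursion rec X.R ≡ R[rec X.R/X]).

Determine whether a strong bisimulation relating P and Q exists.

not bisimilar

Reachable graph of P (4 states):
  s0 = rec X. b.d.a.X + a.(X + X)\{a,b,d} ⊢ ··a··> s1, ··b··> s2
  s1 = ((rec X. b.d.a.X + a.(X + X)\{a,b,d}) + (rec X. b.d.a.X + a.(X + X)\{a,b,d}))\{a,b,d} ⊢ ∅
  s2 = d.a.(rec X. b.d.a.X + a.(X + X)\{a,b,d}) ⊢ ··d··> s3
  s3 = a.(rec X. b.d.a.X + a.(X + X)\{a,b,d}) ⊢ ··a··> s0
Reachable graph of Q (6 states):
  t0 = rec X. b.d.a.X + c.0 + a.(X + X)\{a,b,d} ⊢ ··a··> t1, ··b··> t2, ··c··> t3
  t1 = ((rec X. b.d.a.X + c.0 + a.(X + X)\{a,b,d}) + (rec X. b.d.a.X + c.0 + a.(X + X)\{a,b,d}))\{a,b,d} ⊢ ··c··> t4
  t2 = d.a.(rec X. b.d.a.X + c.0 + a.(X + X)\{a,b,d}) ⊢ ··d··> t5
  t3 = 0 ⊢ ∅
  t4 = 0\{a,b,d} ⊢ ∅
  t5 = a.(rec X. b.d.a.X + c.0 + a.(X + X)\{a,b,d}) ⊢ ··a··> t0
Partition-refinement fixed point:
  B0 = {s0}
  B1 = {s2}
  B2 = {s3}
  B3 = {s1, t3, t4}
  B4 = {t0}
  B5 = {t2}
  B6 = {t5}
  B7 = {t1}
s0 ∈ B0, t0 ∈ B4 → different blocks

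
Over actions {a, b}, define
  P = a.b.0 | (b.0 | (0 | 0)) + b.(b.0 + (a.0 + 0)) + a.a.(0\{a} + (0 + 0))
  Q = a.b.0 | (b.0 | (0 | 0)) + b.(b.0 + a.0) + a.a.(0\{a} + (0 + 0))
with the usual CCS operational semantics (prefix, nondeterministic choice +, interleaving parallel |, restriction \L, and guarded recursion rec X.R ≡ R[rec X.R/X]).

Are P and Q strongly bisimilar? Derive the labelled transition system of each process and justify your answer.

Reachable graph of P (10 states):
  p0 = a.b.0 | (b.0 | (0 | 0)) + b.(b.0 + (a.0 + 0)) + a.a.(0\{a} + (0 + 0)) :: ··a··> p1, ··a··> p2, ··b··> p3, ··b··> p4
  p1 = a.(0\{a} + (0 + 0)) :: ··a··> p5
  p2 = b.0 | (b.0 | (0 | 0)) :: ··b··> p6, ··b··> p7
  p3 = a.b.0 | (0 | (0 | 0)) :: ··a··> p7
  p4 = b.0 + (a.0 + 0) :: ··a··> p8, ··b··> p8
  p5 = 0\{a} + (0 + 0) :: ∅
  p6 = 0 | (b.0 | (0 | 0)) :: ··b··> p9
  p7 = b.0 | (0 | (0 | 0)) :: ··b··> p9
  p8 = 0 :: ∅
  p9 = 0 | (0 | (0 | 0)) :: ∅
Reachable graph of Q (10 states):
  q0 = a.b.0 | (b.0 | (0 | 0)) + b.(b.0 + a.0) + a.a.(0\{a} + (0 + 0)) :: ··a··> q1, ··a··> q2, ··b··> q3, ··b··> q4
  q1 = a.(0\{a} + (0 + 0)) :: ··a··> q5
  q2 = b.0 | (b.0 | (0 | 0)) :: ··b··> q6, ··b··> q7
  q3 = a.b.0 | (0 | (0 | 0)) :: ··a··> q7
  q4 = b.0 + a.0 :: ··a··> q8, ··b··> q8
  q5 = 0\{a} + (0 + 0) :: ∅
  q6 = 0 | (b.0 | (0 | 0)) :: ··b··> q9
  q7 = b.0 | (0 | (0 | 0)) :: ··b··> q9
  q8 = 0 :: ∅
  q9 = 0 | (0 | (0 | 0)) :: ∅
Partition-refinement fixed point:
  B0 = {p0, q0}
  B1 = {p4, q4}
  B2 = {p5, p8, p9, q5, q8, q9}
  B3 = {p1, q1}
  B4 = {p3, q3}
  B5 = {p6, p7, q6, q7}
  B6 = {p2, q2}
p0 ∈ B0, q0 ∈ B0 → same block

YES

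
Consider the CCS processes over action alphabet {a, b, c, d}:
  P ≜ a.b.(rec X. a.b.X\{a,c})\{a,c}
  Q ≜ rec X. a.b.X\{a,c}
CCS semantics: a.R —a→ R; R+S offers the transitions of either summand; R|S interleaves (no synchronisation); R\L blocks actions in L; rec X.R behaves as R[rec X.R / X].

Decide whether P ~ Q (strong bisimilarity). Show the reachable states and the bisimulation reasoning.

LTS(P): 3 reachable states
  m0 = a.b.(rec X. a.b.X\{a,c})\{a,c} ⊢ =a=> m1
  m1 = b.(rec X. a.b.X\{a,c})\{a,c} ⊢ =b=> m2
  m2 = (rec X. a.b.X\{a,c})\{a,c} ⊢ (no moves)
LTS(Q): 3 reachable states
  n0 = rec X. a.b.X\{a,c} ⊢ =a=> n1
  n1 = b.(rec X. a.b.X\{a,c})\{a,c} ⊢ =b=> n2
  n2 = (rec X. a.b.X\{a,c})\{a,c} ⊢ (no moves)
Partition-refinement fixed point:
  B0 = {m0, n0}
  B1 = {m1, n1}
  B2 = {m2, n2}
m0 ∈ B0, n0 ∈ B0 → same block

P ~ Q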